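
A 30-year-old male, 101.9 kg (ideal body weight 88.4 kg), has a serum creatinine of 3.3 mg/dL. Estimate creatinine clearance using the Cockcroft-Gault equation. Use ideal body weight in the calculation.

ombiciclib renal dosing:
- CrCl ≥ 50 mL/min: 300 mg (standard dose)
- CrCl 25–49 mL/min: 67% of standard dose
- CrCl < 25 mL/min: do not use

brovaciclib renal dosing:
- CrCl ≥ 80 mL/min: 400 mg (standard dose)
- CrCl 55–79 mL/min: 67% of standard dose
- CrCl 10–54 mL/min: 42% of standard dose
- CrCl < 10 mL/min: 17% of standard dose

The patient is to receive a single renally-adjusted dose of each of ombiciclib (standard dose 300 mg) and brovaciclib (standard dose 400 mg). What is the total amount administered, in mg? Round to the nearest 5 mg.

CrCl = (140 − 30) × 88.4 / (72 × 3.3) = 9724.0 / 237.60 ≈ 40.9 mL/min
CrCl ≈ 41 mL/min.
ombiciclib: 25–49 mL/min → 67% of 300 mg = 201 mg.
brovaciclib: 10–54 mL/min → 42% of 400 mg = 168 mg.
Total = 201 + 168 = 369 mg.

370 mg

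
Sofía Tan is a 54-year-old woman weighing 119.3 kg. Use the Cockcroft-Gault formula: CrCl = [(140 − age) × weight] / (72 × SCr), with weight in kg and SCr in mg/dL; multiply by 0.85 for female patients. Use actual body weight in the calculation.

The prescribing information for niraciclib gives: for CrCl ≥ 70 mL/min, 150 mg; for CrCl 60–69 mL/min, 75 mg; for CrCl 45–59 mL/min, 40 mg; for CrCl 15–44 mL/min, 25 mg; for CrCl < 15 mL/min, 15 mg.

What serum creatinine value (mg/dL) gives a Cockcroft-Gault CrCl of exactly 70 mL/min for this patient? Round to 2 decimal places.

1.73 mg/dL

Standard dose requires CrCl ≥ 70 mL/min.
Set (140 − 54) × 119.3 × 0.85 / (72 × SCr) = 70
SCr = (140 − 54) × 119.3 × 0.85 / (72 × 70) = 1.730 mg/dL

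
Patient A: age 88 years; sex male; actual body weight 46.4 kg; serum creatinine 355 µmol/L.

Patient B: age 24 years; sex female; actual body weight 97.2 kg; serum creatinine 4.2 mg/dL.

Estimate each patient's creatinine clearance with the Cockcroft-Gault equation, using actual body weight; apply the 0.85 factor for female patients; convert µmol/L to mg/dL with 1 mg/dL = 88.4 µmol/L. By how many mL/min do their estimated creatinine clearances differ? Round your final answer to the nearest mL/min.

Patient A: SCr = 355 / 88.4 = 4.016 mg/dL
Patient A: CrCl = (140 − 88) × 46.4 / (72 × 4.016) = 2412.8 / 289.15 ≈ 8.3 mL/min
Patient B: CrCl = (140 − 24) × 97.2 / (72 × 4.2) × 0.85 = 11275.2 / 302.40 × 0.85 ≈ 31.7 mL/min
|8.3 − 31.7| = 23.4 mL/min

23 mL/min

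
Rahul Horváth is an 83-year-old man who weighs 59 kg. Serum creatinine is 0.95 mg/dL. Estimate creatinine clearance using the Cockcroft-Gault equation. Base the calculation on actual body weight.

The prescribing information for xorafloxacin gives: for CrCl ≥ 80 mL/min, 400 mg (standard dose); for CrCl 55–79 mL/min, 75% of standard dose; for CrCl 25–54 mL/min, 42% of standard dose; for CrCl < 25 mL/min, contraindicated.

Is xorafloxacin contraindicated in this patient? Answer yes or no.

no

CrCl = (140 − 83) × 59 / (72 × 0.95) = 3363.0 / 68.40 ≈ 49.2 mL/min
CrCl ≈ 49 mL/min, which is ≥ 25 mL/min.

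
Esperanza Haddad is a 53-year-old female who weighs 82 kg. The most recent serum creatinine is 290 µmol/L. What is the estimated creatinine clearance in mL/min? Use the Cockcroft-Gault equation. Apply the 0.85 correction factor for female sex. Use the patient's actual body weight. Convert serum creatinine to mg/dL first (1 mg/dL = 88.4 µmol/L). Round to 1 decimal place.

25.7 mL/min

SCr = 290 / 88.4 = 3.281 mg/dL
CrCl = (140 − 53) × 82 / (72 × 3.281) × 0.85 = 7134.0 / 236.23 × 0.85 ≈ 25.7 mL/min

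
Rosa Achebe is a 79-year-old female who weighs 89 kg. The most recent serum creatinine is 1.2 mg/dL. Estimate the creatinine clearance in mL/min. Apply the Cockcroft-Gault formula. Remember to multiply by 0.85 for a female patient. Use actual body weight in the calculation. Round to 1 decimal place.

CrCl = (140 − 79) × 89 / (72 × 1.2) × 0.85 = 5429.0 / 86.40 × 0.85 ≈ 53.4 mL/min

53.4 mL/min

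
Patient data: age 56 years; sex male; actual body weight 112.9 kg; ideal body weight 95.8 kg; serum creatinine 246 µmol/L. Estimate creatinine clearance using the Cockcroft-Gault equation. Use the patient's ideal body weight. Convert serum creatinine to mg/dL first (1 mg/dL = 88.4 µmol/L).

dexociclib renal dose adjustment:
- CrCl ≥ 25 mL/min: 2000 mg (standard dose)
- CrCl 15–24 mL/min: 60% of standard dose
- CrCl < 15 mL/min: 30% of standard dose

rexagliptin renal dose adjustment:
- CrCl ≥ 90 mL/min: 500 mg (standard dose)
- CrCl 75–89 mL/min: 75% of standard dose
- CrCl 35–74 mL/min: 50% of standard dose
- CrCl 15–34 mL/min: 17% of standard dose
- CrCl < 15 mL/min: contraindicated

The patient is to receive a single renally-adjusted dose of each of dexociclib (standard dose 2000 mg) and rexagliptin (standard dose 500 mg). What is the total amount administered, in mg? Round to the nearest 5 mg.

2250 mg

SCr = 246 / 88.4 = 2.783 mg/dL
CrCl = (140 − 56) × 95.8 / (72 × 2.783) = 8047.2 / 200.38 ≈ 40.2 mL/min
CrCl ≈ 40 mL/min.
dexociclib: ≥ 25 mL/min → 100% of 2000 mg = 2000 mg.
rexagliptin: 35–74 mL/min → 50% of 500 mg = 250 mg.
Total = 2000 + 250 = 2250 mg.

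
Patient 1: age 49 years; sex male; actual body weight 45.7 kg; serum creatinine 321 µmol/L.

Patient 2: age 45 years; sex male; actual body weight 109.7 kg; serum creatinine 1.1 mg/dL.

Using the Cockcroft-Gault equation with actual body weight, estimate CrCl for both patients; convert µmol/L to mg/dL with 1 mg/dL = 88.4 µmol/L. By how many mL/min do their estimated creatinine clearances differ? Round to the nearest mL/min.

116 mL/min

Patient 1: SCr = 321 / 88.4 = 3.631 mg/dL
Patient 1: CrCl = (140 − 49) × 45.7 / (72 × 3.631) = 4158.7 / 261.43 ≈ 15.9 mL/min
Patient 2: CrCl = (140 − 45) × 109.7 / (72 × 1.1) = 10421.5 / 79.20 ≈ 131.6 mL/min
|15.9 − 131.6| = 115.7 mL/min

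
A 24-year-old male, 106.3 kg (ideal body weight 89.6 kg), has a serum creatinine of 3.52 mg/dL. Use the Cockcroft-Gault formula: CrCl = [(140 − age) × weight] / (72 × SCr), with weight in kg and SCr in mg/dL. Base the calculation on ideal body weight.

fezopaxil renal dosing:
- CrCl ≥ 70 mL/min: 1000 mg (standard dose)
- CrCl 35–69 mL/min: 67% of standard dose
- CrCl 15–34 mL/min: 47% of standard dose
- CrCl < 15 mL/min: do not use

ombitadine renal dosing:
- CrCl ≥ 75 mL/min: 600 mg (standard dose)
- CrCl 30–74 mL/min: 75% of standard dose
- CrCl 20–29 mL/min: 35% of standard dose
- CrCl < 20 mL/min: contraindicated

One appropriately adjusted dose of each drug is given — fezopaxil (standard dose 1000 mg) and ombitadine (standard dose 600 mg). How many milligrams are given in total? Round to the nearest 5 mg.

1120 mg

CrCl = (140 − 24) × 89.6 / (72 × 3.52) = 10393.6 / 253.44 ≈ 41.0 mL/min
CrCl ≈ 41 mL/min.
fezopaxil: 35–69 mL/min → 67% of 1000 mg = 670 mg.
ombitadine: 30–74 mL/min → 75% of 600 mg = 450 mg.
Total = 670 + 450 = 1120 mg.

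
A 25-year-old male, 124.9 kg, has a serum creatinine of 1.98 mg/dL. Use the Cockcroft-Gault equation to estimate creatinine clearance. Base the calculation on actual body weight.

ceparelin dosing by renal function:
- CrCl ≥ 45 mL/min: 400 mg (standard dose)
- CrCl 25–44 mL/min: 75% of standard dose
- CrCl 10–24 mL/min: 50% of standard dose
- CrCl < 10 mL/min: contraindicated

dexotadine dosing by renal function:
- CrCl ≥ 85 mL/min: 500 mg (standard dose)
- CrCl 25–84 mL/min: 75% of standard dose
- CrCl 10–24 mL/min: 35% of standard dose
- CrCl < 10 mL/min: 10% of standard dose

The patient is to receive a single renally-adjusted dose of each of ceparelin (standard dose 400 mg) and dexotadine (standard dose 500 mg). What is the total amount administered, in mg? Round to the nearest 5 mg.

900 mg

CrCl = (140 − 25) × 124.9 / (72 × 1.98) = 14363.5 / 142.56 ≈ 100.8 mL/min
CrCl ≈ 101 mL/min.
ceparelin: ≥ 45 mL/min → 100% of 400 mg = 400 mg.
dexotadine: ≥ 85 mL/min → 100% of 500 mg = 500 mg.
Total = 400 + 500 = 900 mg.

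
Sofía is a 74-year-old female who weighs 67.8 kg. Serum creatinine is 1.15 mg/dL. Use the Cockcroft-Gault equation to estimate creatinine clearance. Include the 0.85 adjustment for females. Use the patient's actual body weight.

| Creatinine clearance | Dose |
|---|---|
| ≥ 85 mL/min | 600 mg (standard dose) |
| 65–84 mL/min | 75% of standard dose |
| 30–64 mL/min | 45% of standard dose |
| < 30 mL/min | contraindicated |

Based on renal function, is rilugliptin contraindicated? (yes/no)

CrCl = (140 − 74) × 67.8 / (72 × 1.15) × 0.85 = 4474.8 / 82.80 × 0.85 ≈ 45.9 mL/min
CrCl ≈ 46 mL/min, which is ≥ 30 mL/min.

no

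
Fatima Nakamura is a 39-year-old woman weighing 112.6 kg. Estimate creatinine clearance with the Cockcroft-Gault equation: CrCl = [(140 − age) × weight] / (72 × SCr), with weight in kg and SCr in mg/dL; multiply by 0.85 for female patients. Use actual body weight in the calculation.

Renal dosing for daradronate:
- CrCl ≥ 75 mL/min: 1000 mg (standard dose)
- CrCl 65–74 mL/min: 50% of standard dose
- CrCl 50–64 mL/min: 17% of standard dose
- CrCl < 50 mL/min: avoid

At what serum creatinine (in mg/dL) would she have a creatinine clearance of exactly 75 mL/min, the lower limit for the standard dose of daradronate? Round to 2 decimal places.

Standard dose requires CrCl ≥ 75 mL/min.
Set (140 − 39) × 112.6 × 0.85 / (72 × SCr) = 75
SCr = (140 − 39) × 112.6 × 0.85 / (72 × 75) = 1.790 mg/dL

1.79 mg/dL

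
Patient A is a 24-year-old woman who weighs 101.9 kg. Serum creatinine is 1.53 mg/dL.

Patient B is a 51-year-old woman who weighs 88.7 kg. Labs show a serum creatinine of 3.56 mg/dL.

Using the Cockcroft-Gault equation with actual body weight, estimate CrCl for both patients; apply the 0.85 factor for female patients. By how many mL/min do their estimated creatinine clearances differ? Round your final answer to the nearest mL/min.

65 mL/min

Patient A: CrCl = (140 − 24) × 101.9 / (72 × 1.53) × 0.85 = 11820.4 / 110.16 × 0.85 ≈ 91.2 mL/min
Patient B: CrCl = (140 − 51) × 88.7 / (72 × 3.56) × 0.85 = 7894.3 / 256.32 × 0.85 ≈ 26.2 mL/min
|91.2 − 26.2| = 65.0 mL/min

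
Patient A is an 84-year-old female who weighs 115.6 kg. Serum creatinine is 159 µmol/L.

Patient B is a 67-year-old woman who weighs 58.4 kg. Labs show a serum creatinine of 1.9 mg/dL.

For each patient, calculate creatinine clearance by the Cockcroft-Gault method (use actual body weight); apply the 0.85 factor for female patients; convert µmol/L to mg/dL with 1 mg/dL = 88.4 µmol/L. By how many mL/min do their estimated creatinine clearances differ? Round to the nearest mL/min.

Patient A: SCr = 159 / 88.4 = 1.799 mg/dL
Patient A: CrCl = (140 − 84) × 115.6 / (72 × 1.799) × 0.85 = 6473.6 / 129.53 × 0.85 ≈ 42.5 mL/min
Patient B: CrCl = (140 − 67) × 58.4 / (72 × 1.9) × 0.85 = 4263.2 / 136.80 × 0.85 ≈ 26.5 mL/min
|42.5 − 26.5| = 16.0 mL/min

16 mL/min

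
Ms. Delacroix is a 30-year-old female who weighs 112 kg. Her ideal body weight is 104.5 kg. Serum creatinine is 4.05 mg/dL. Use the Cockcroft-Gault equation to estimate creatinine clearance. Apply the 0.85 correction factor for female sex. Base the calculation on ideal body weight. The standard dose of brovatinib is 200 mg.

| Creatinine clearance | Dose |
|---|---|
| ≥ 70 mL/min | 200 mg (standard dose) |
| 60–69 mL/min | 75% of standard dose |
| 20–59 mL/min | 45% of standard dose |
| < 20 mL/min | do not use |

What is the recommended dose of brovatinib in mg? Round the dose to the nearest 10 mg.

90 mg

CrCl = (140 − 30) × 104.5 / (72 × 4.05) × 0.85 = 11495.0 / 291.60 × 0.85 ≈ 33.5 mL/min
CrCl ≈ 34 mL/min → bracket 20–59 mL/min.
45% of 200 mg = 90 mg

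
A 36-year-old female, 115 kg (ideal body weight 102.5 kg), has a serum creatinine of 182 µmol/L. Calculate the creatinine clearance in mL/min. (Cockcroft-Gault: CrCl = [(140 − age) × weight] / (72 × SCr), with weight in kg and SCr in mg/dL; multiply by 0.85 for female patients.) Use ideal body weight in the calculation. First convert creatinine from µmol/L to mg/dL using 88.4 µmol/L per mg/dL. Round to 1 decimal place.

61.1 mL/min

SCr = 182 / 88.4 = 2.059 mg/dL
CrCl = (140 − 36) × 102.5 / (72 × 2.059) × 0.85 = 10660.0 / 148.25 × 0.85 ≈ 61.1 mL/min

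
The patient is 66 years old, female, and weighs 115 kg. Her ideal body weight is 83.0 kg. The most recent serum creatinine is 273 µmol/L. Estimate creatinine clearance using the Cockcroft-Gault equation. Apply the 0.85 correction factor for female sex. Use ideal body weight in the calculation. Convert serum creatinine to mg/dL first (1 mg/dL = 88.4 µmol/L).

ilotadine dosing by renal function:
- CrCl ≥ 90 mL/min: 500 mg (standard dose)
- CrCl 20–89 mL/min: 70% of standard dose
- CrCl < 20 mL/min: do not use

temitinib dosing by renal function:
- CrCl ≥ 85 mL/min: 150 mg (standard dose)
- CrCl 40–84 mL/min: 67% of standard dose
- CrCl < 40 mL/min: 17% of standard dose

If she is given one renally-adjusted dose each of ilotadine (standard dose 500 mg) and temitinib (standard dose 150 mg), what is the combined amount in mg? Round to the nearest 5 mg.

375 mg

SCr = 273 / 88.4 = 3.088 mg/dL
CrCl = (140 − 66) × 83 / (72 × 3.088) × 0.85 = 6142.0 / 222.34 × 0.85 ≈ 23.5 mL/min
CrCl ≈ 23 mL/min.
ilotadine: 20–89 mL/min → 70% of 500 mg = 350 mg.
temitinib: < 40 mL/min → 17% of 150 mg = 25.5 mg.
Total = 350 + 25.5 = 375.5 mg.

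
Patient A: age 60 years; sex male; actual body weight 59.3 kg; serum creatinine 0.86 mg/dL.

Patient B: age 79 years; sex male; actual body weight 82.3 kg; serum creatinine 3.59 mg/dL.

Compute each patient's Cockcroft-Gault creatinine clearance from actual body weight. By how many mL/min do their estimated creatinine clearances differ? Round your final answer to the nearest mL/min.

Patient A: CrCl = (140 − 60) × 59.3 / (72 × 0.86) = 4744.0 / 61.92 ≈ 76.6 mL/min
Patient B: CrCl = (140 − 79) × 82.3 / (72 × 3.59) = 5020.3 / 258.48 ≈ 19.4 mL/min
|76.6 − 19.4| = 57.2 mL/min

57 mL/min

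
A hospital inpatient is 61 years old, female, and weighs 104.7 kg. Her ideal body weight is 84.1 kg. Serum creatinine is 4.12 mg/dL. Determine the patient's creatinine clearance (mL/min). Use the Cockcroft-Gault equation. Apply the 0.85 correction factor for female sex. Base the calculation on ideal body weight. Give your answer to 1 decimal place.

CrCl = (140 − 61) × 84.1 / (72 × 4.12) × 0.85 = 6643.9 / 296.64 × 0.85 ≈ 19.0 mL/min

19.0 mL/min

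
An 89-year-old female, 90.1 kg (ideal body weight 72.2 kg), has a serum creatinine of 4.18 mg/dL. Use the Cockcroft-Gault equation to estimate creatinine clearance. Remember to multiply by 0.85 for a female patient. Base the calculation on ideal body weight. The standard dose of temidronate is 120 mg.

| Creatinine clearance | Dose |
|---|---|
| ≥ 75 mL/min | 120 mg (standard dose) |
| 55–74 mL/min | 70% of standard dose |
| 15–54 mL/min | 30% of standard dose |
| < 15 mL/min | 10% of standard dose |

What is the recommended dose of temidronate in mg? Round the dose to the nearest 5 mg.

CrCl = (140 − 89) × 72.2 / (72 × 4.18) × 0.85 = 3682.2 / 300.96 × 0.85 ≈ 10.4 mL/min
CrCl ≈ 10 mL/min → bracket < 15 mL/min.
10% of 120 mg = 12 mg → 10 mg

10 mg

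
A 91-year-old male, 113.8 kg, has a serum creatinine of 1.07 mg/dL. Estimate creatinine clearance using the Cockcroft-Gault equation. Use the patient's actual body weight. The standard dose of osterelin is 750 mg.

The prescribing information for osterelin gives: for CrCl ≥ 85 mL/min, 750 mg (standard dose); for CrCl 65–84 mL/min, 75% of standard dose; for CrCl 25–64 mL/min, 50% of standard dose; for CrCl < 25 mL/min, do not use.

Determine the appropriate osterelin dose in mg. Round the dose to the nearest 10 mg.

CrCl = (140 − 91) × 113.8 / (72 × 1.07) = 5576.2 / 77.04 ≈ 72.4 mL/min
CrCl ≈ 72 mL/min → bracket 65–84 mL/min.
75% of 750 mg = 562.5 mg → 560 mg

560 mg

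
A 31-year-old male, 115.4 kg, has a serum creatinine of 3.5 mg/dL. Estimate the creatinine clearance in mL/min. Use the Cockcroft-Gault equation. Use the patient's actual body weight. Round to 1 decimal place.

CrCl = (140 − 31) × 115.4 / (72 × 3.5) = 12578.6 / 252.00 ≈ 49.9 mL/min

49.9 mL/min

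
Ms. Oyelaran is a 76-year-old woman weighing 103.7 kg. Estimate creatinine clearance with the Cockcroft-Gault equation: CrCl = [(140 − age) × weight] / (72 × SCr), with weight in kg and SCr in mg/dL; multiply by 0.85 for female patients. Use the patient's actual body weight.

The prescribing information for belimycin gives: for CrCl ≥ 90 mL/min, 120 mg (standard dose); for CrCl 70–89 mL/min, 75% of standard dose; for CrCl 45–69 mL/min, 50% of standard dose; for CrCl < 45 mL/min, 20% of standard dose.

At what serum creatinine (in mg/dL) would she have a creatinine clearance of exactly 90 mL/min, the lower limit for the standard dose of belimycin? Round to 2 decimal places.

Standard dose requires CrCl ≥ 90 mL/min.
Set (140 − 76) × 103.7 × 0.85 / (72 × SCr) = 90
SCr = (140 − 76) × 103.7 × 0.85 / (72 × 90) = 0.871 mg/dL

0.87 mg/dL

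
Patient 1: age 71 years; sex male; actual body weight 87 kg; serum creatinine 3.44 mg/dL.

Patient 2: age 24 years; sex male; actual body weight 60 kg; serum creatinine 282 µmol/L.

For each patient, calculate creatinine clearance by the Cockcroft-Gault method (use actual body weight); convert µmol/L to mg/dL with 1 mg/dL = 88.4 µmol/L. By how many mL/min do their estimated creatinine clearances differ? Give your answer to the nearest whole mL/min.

Patient 1: CrCl = (140 − 71) × 87 / (72 × 3.44) = 6003.0 / 247.68 ≈ 24.2 mL/min
Patient 2: SCr = 282 / 88.4 = 3.19 mg/dL
Patient 2: CrCl = (140 − 24) × 60 / (72 × 3.19) = 6960.0 / 229.68 ≈ 30.3 mL/min
|24.2 − 30.3| = 6.1 mL/min

6 mL/min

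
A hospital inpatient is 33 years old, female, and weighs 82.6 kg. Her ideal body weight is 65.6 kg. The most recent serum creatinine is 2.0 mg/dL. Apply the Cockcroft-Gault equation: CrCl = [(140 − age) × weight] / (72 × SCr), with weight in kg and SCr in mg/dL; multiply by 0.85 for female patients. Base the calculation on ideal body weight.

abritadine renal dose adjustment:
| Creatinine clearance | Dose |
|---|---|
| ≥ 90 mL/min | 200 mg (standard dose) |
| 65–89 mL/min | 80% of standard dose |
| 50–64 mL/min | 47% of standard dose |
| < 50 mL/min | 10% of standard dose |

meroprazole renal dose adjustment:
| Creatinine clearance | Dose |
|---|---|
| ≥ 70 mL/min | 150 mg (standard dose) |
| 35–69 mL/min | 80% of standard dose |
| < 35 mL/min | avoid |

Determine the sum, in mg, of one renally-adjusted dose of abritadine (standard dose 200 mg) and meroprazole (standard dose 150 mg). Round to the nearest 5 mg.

CrCl = (140 − 33) × 65.6 / (72 × 2) × 0.85 = 7019.2 / 144.00 × 0.85 ≈ 41.4 mL/min
CrCl ≈ 41 mL/min.
abritadine: < 50 mL/min → 10% of 200 mg = 20 mg.
meroprazole: 35–69 mL/min → 80% of 150 mg = 120 mg.
Total = 20 + 120 = 140 mg.

140 mg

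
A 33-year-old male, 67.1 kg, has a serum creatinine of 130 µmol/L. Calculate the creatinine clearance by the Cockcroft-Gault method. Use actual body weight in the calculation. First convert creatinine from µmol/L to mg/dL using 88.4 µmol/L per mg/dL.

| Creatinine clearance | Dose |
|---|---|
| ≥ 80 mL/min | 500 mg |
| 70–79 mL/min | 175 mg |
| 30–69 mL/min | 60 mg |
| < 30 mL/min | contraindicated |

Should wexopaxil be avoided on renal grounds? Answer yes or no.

no

SCr = 130 / 88.4 = 1.471 mg/dL
CrCl = (140 − 33) × 67.1 / (72 × 1.471) = 7179.7 / 105.91 ≈ 67.8 mL/min
CrCl ≈ 68 mL/min, which is ≥ 30 mL/min.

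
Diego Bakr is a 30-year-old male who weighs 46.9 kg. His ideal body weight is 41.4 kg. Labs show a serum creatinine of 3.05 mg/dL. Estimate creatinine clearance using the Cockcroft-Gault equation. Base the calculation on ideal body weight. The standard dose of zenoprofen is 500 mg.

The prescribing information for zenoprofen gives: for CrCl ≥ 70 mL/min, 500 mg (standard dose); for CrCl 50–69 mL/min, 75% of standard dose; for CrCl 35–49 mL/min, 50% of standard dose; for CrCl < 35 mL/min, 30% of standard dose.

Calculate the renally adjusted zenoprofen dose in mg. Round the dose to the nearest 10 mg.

150 mg

CrCl = (140 − 30) × 41.4 / (72 × 3.05) = 4554.0 / 219.60 ≈ 20.7 mL/min
CrCl ≈ 21 mL/min → bracket < 35 mL/min.
30% of 500 mg = 150 mg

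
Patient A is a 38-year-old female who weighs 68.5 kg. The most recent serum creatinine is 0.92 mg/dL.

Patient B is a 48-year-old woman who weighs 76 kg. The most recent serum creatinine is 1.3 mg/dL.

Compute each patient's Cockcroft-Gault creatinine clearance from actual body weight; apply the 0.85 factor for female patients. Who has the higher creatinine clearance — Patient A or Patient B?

Patient A

Patient A: CrCl = (140 − 38) × 68.5 / (72 × 0.92) × 0.85 = 6987.0 / 66.24 × 0.85 ≈ 89.7 mL/min
Patient B: CrCl = (140 − 48) × 76 / (72 × 1.3) × 0.85 = 6992.0 / 93.60 × 0.85 ≈ 63.5 mL/min
89.7 vs 63.5 mL/min → Patient A is higher.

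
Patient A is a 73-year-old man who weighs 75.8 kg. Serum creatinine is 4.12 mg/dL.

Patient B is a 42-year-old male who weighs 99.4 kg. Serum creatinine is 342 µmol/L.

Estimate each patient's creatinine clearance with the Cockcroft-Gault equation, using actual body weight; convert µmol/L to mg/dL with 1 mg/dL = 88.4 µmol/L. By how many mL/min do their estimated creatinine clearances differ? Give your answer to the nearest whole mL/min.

18 mL/min

Patient A: CrCl = (140 − 73) × 75.8 / (72 × 4.12) = 5078.6 / 296.64 ≈ 17.1 mL/min
Patient B: SCr = 342 / 88.4 = 3.869 mg/dL
Patient B: CrCl = (140 − 42) × 99.4 / (72 × 3.869) = 9741.2 / 278.57 ≈ 35.0 mL/min
|17.1 − 35.0| = 17.9 mL/min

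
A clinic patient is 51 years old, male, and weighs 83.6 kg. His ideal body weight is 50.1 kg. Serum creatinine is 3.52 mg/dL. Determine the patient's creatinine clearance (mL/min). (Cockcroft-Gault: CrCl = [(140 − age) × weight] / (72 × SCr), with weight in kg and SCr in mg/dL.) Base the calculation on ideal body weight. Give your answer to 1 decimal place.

CrCl = (140 − 51) × 50.1 / (72 × 3.52) = 4458.9 / 253.44 ≈ 17.6 mL/min

17.6 mL/min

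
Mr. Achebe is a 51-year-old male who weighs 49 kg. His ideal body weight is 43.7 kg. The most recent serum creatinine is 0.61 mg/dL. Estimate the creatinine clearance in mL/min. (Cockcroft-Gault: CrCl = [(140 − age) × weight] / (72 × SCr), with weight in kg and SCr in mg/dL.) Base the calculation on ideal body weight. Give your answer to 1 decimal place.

88.6 mL/min

CrCl = (140 − 51) × 43.7 / (72 × 0.61) = 3889.3 / 43.92 ≈ 88.6 mL/min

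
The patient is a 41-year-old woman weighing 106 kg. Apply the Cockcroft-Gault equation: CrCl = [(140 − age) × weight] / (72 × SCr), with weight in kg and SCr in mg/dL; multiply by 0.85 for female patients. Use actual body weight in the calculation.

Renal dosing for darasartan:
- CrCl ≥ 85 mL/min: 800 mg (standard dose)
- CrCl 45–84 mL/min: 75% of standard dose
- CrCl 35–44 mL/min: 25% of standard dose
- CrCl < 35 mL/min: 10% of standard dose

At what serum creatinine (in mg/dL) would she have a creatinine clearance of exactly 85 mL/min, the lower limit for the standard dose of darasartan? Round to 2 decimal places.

Standard dose requires CrCl ≥ 85 mL/min.
Set (140 − 41) × 106 × 0.85 / (72 × SCr) = 85
SCr = (140 − 41) × 106 × 0.85 / (72 × 85) = 1.458 mg/dL

1.46 mg/dL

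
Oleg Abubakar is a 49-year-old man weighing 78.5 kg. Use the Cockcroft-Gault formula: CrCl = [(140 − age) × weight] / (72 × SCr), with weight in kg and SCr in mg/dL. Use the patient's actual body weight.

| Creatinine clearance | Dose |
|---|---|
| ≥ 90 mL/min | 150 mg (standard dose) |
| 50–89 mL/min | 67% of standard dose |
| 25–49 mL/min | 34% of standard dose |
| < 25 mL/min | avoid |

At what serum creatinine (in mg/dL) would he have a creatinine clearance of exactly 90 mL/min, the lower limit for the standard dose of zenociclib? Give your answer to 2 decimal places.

1.10 mg/dL

Standard dose requires CrCl ≥ 90 mL/min.
Set (140 − 49) × 78.5 / (72 × SCr) = 90
SCr = (140 − 49) × 78.5 / (72 × 90) = 1.102 mg/dL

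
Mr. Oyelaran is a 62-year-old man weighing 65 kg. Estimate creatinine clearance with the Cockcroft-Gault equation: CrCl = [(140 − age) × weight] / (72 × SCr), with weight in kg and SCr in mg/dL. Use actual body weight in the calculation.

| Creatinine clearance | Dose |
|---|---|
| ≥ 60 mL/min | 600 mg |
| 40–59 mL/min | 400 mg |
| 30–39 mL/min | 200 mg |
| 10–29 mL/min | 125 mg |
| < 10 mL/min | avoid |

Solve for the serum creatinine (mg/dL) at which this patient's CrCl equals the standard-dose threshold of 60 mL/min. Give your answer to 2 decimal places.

1.17 mg/dL

Standard dose requires CrCl ≥ 60 mL/min.
Set (140 − 62) × 65 / (72 × SCr) = 60
SCr = (140 − 62) × 65 / (72 × 60) = 1.174 mg/dL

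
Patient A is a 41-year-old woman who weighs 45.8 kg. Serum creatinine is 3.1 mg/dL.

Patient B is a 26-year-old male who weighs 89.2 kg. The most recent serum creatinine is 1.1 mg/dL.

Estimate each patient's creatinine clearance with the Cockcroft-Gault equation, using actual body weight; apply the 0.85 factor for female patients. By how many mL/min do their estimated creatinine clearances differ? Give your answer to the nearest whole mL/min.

Patient A: CrCl = (140 − 41) × 45.8 / (72 × 3.1) × 0.85 = 4534.2 / 223.20 × 0.85 ≈ 17.3 mL/min
Patient B: CrCl = (140 − 26) × 89.2 / (72 × 1.1) = 10168.8 / 79.20 ≈ 128.4 mL/min
|17.3 − 128.4| = 111.1 mL/min

111 mL/min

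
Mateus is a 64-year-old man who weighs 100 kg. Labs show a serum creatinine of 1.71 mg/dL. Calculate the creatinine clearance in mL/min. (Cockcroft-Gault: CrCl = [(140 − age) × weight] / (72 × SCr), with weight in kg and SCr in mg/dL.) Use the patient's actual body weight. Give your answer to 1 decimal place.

CrCl = (140 − 64) × 100 / (72 × 1.71) = 7600.0 / 123.12 ≈ 61.7 mL/min

61.7 mL/min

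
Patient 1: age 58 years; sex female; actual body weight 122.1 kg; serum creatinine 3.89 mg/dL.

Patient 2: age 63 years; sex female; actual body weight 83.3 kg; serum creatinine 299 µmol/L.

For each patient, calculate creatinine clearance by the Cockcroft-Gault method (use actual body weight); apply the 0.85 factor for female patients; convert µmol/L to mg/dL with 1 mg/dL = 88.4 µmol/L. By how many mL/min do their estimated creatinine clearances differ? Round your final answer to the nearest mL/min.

Patient 1: CrCl = (140 − 58) × 122.1 / (72 × 3.89) × 0.85 = 10012.2 / 280.08 × 0.85 ≈ 30.4 mL/min
Patient 2: SCr = 299 / 88.4 = 3.382 mg/dL
Patient 2: CrCl = (140 − 63) × 83.3 / (72 × 3.382) × 0.85 = 6414.1 / 243.50 × 0.85 ≈ 22.4 mL/min
|30.4 − 22.4| = 8.0 mL/min

8 mL/min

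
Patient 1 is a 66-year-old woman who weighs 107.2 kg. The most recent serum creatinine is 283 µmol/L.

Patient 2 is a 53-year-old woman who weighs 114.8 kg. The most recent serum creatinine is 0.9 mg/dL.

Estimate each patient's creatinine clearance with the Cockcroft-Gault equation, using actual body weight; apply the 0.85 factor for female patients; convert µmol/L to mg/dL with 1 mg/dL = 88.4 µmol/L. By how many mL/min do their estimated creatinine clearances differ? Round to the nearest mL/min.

102 mL/min

Patient 1: SCr = 283 / 88.4 = 3.201 mg/dL
Patient 1: CrCl = (140 − 66) × 107.2 / (72 × 3.201) × 0.85 = 7932.8 / 230.47 × 0.85 ≈ 29.3 mL/min
Patient 2: CrCl = (140 − 53) × 114.8 / (72 × 0.9) × 0.85 = 9987.6 / 64.80 × 0.85 ≈ 131.0 mL/min
|29.3 − 131.0| = 101.7 mL/min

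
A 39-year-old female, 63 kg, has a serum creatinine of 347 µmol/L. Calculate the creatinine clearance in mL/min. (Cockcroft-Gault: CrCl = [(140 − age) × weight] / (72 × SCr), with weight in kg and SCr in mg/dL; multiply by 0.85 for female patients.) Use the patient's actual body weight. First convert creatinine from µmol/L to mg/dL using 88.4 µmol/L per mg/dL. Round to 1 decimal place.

SCr = 347 / 88.4 = 3.925 mg/dL
CrCl = (140 − 39) × 63 / (72 × 3.925) × 0.85 = 6363.0 / 282.60 × 0.85 ≈ 19.1 mL/min

19.1 mL/min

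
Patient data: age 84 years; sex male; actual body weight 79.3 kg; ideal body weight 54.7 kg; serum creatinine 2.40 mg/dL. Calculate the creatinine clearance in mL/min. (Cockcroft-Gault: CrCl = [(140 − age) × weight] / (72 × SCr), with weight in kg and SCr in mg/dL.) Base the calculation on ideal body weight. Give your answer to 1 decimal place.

CrCl = (140 − 84) × 54.7 / (72 × 2.4) = 3063.2 / 172.80 ≈ 17.7 mL/min

17.7 mL/min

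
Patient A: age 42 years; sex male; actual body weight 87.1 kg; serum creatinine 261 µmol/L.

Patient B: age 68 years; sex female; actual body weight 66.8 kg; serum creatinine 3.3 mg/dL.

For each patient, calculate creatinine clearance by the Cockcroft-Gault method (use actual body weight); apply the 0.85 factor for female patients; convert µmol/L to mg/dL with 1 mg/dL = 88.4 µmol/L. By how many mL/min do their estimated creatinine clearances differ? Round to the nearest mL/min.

23 mL/min

Patient A: SCr = 261 / 88.4 = 2.952 mg/dL
Patient A: CrCl = (140 − 42) × 87.1 / (72 × 2.952) = 8535.8 / 212.54 ≈ 40.2 mL/min
Patient B: CrCl = (140 − 68) × 66.8 / (72 × 3.3) × 0.85 = 4809.6 / 237.60 × 0.85 ≈ 17.2 mL/min
|40.2 − 17.2| = 23.0 mL/min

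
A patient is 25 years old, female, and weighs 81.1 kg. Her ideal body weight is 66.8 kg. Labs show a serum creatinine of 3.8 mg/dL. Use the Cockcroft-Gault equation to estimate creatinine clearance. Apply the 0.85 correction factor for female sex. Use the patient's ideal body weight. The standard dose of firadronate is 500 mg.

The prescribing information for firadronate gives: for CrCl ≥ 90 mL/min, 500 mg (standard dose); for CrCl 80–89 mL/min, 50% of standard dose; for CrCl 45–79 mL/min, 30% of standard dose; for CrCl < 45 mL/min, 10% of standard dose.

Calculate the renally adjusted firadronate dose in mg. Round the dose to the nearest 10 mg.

CrCl = (140 − 25) × 66.8 / (72 × 3.8) × 0.85 = 7682.0 / 273.60 × 0.85 ≈ 23.9 mL/min
CrCl ≈ 24 mL/min → bracket < 45 mL/min.
10% of 500 mg = 50 mg

50 mg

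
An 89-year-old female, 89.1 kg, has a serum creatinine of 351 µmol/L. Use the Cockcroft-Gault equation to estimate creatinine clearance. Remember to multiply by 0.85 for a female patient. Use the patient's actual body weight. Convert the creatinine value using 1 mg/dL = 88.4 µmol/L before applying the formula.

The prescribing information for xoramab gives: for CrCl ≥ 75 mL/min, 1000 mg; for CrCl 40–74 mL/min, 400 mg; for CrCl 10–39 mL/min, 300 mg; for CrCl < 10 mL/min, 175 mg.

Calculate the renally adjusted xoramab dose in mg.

300 mg

SCr = 351 / 88.4 = 3.971 mg/dL
CrCl = (140 − 89) × 89.1 / (72 × 3.971) × 0.85 = 4544.1 / 285.91 × 0.85 ≈ 13.5 mL/min
CrCl ≈ 14 mL/min → bracket 10–39 mL/min.
Dose for this bracket: 300 mg.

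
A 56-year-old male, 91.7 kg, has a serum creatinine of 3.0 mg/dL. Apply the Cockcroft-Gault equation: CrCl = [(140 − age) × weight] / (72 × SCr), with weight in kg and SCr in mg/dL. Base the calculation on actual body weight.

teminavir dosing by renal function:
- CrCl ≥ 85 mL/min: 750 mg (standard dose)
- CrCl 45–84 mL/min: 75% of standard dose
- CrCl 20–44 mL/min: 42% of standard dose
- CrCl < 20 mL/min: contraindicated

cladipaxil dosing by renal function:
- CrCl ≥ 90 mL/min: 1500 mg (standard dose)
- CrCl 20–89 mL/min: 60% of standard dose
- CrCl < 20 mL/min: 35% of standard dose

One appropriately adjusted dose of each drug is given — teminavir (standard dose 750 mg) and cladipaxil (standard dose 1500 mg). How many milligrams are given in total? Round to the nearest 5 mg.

1215 mg

CrCl = (140 − 56) × 91.7 / (72 × 3) = 7702.8 / 216.00 ≈ 35.7 mL/min
CrCl ≈ 36 mL/min.
teminavir: 20–44 mL/min → 42% of 750 mg = 315 mg.
cladipaxil: 20–89 mL/min → 60% of 1500 mg = 900 mg.
Total = 315 + 900 = 1215 mg.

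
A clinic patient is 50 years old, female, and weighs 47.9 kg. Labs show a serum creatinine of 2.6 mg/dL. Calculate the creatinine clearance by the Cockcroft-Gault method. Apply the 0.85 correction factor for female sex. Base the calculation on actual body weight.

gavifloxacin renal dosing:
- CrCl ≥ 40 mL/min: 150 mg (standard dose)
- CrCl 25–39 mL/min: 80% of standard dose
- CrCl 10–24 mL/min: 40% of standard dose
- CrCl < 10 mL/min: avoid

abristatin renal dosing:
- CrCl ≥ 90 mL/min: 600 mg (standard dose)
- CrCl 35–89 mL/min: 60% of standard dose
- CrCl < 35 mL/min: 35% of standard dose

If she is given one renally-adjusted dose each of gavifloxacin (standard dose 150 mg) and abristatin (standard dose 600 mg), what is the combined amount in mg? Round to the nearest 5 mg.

CrCl = (140 − 50) × 47.9 / (72 × 2.6) × 0.85 = 4311.0 / 187.20 × 0.85 ≈ 19.6 mL/min
CrCl ≈ 20 mL/min.
gavifloxacin: 10–24 mL/min → 40% of 150 mg = 60 mg.
abristatin: < 35 mL/min → 35% of 600 mg = 210 mg.
Total = 60 + 210 = 270 mg.

270 mg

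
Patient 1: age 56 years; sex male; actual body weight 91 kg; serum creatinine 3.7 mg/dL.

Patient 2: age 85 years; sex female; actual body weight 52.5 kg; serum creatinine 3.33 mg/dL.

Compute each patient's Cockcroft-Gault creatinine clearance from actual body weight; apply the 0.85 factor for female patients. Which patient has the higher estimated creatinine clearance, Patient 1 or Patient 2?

Patient 1: CrCl = (140 − 56) × 91 / (72 × 3.7) = 7644.0 / 266.40 ≈ 28.7 mL/min
Patient 2: CrCl = (140 − 85) × 52.5 / (72 × 3.33) × 0.85 = 2887.5 / 239.76 × 0.85 ≈ 10.2 mL/min
28.7 vs 10.2 mL/min → Patient 1 is higher.

Patient 1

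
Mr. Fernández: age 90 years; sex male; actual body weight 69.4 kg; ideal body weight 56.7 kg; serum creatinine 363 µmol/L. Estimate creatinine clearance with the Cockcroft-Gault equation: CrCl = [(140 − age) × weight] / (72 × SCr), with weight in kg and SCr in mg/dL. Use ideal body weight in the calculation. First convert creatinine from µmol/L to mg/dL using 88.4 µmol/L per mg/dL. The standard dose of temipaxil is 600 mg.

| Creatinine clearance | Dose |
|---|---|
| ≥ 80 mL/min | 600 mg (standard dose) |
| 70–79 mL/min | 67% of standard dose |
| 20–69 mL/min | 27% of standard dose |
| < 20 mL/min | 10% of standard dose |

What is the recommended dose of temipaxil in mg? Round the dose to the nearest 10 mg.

SCr = 363 / 88.4 = 4.106 mg/dL
CrCl = (140 − 90) × 56.7 / (72 × 4.106) = 2835.0 / 295.63 ≈ 9.6 mL/min
CrCl ≈ 10 mL/min → bracket < 20 mL/min.
10% of 600 mg = 60 mg

60 mg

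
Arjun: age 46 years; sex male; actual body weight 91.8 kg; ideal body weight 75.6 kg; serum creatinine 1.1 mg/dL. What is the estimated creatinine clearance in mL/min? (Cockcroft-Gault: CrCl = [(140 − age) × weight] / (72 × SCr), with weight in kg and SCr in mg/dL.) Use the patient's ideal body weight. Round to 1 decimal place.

CrCl = (140 − 46) × 75.6 / (72 × 1.1) = 7106.4 / 79.20 ≈ 89.7 mL/min

89.7 mL/min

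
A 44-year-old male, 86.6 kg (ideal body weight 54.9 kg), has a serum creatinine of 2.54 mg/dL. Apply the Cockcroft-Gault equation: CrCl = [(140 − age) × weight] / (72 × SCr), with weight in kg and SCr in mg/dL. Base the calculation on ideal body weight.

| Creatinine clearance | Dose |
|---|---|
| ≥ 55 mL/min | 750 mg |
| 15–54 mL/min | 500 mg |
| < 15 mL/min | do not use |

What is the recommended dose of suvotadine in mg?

500 mg

CrCl = (140 − 44) × 54.9 / (72 × 2.54) = 5270.4 / 182.88 ≈ 28.8 mL/min
CrCl ≈ 29 mL/min → bracket 15–54 mL/min.
Dose for this bracket: 500 mg.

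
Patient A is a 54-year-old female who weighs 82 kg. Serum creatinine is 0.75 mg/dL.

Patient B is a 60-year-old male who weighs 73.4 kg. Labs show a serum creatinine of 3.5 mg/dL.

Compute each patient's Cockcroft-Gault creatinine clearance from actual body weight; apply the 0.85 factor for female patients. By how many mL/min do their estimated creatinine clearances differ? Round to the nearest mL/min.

Patient A: CrCl = (140 − 54) × 82 / (72 × 0.75) × 0.85 = 7052.0 / 54.00 × 0.85 ≈ 111.0 mL/min
Patient B: CrCl = (140 − 60) × 73.4 / (72 × 3.5) = 5872.0 / 252.00 ≈ 23.3 mL/min
|111.0 − 23.3| = 87.7 mL/min

88 mL/min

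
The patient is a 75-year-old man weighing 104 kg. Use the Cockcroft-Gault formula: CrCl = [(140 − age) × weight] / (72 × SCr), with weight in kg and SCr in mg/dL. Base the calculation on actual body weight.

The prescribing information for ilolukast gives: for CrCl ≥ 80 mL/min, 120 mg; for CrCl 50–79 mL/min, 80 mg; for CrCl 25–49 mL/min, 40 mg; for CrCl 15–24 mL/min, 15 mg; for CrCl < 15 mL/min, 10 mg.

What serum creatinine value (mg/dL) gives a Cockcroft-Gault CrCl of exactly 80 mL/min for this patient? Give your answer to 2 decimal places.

1.17 mg/dL

Standard dose requires CrCl ≥ 80 mL/min.
Set (140 − 75) × 104 / (72 × SCr) = 80
SCr = (140 − 75) × 104 / (72 × 80) = 1.174 mg/dL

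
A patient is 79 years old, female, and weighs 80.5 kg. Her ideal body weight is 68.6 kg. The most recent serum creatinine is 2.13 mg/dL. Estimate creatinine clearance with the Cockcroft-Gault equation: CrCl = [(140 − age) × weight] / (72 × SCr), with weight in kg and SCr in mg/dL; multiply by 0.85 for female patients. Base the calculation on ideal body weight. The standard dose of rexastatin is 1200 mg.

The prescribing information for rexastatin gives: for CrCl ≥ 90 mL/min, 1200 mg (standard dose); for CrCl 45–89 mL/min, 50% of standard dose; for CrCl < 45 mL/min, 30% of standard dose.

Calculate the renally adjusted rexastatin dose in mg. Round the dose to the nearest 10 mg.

CrCl = (140 − 79) × 68.6 / (72 × 2.13) × 0.85 = 4184.6 / 153.36 × 0.85 ≈ 23.2 mL/min
CrCl ≈ 23 mL/min → bracket < 45 mL/min.
30% of 1200 mg = 360 mg

360 mg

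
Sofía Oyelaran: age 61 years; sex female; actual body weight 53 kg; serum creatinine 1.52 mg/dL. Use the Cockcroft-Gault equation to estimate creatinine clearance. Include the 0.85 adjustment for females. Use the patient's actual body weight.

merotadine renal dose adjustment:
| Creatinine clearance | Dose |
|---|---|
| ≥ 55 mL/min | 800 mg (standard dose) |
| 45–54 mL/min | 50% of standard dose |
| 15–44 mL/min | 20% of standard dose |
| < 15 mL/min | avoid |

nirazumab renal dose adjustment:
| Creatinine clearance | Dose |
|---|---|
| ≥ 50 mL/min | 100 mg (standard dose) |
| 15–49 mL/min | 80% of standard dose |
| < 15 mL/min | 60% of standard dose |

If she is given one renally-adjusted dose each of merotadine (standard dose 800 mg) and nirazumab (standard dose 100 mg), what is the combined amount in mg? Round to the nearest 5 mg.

CrCl = (140 − 61) × 53 / (72 × 1.52) × 0.85 = 4187.0 / 109.44 × 0.85 ≈ 32.5 mL/min
CrCl ≈ 33 mL/min.
merotadine: 15–44 mL/min → 20% of 800 mg = 160 mg.
nirazumab: 15–49 mL/min → 80% of 100 mg = 80 mg.
Total = 160 + 80 = 240 mg.

240 mg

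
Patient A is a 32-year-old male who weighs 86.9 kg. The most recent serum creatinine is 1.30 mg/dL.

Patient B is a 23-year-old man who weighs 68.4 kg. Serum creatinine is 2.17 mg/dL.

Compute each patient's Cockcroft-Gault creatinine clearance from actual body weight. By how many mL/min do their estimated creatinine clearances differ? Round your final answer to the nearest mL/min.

49 mL/min

Patient A: CrCl = (140 − 32) × 86.9 / (72 × 1.3) = 9385.2 / 93.60 ≈ 100.3 mL/min
Patient B: CrCl = (140 − 23) × 68.4 / (72 × 2.17) = 8002.8 / 156.24 ≈ 51.2 mL/min
|100.3 − 51.2| = 49.1 mL/min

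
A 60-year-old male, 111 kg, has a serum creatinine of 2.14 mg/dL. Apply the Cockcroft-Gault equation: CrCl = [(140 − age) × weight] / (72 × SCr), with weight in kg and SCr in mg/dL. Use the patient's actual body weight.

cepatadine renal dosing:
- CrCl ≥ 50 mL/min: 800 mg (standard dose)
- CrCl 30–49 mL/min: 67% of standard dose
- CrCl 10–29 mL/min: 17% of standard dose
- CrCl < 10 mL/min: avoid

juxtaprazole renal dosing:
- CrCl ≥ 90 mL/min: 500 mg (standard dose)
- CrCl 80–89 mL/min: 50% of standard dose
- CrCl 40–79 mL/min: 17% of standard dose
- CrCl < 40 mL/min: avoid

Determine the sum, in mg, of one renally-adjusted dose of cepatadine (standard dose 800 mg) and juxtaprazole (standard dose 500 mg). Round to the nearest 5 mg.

CrCl = (140 − 60) × 111 / (72 × 2.14) = 8880.0 / 154.08 ≈ 57.6 mL/min
CrCl ≈ 58 mL/min.
cepatadine: ≥ 50 mL/min → 100% of 800 mg = 800 mg.
juxtaprazole: 40–79 mL/min → 17% of 500 mg = 85 mg.
Total = 800 + 85 = 885 mg.

885 mg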